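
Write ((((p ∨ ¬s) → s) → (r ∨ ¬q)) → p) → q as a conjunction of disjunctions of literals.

¬p ∨ q

((((p ∨ ¬s) → s) → (r ∨ ¬q)) → p) → q
= ¬((((p ∨ ¬s) → s) → (r ∨ ¬q)) → p) ∨ q   — eliminate →
= ¬(¬(((p ∨ ¬s) → s) → (r ∨ ¬q)) ∨ p) ∨ q   — eliminate →
= ¬(¬(¬((p ∨ ¬s) → s) ∨ r ∨ ¬q) ∨ p) ∨ q   — eliminate →
= ¬(¬(¬(¬(p ∨ ¬s) ∨ s) ∨ r ∨ ¬q) ∨ p) ∨ q   — eliminate →
= (¬¬(¬(¬(p ∨ ¬s) ∨ s) ∨ r ∨ ¬q) ∧ ¬p) ∨ q   — De Morgan
= ((¬(¬(p ∨ ¬s) ∨ s) ∨ r ∨ ¬q) ∧ ¬p) ∨ q   — double negation
= (((¬¬(p ∨ ¬s) ∧ ¬s) ∨ r ∨ ¬q) ∧ ¬p) ∨ q   — De Morgan
= ((((p ∨ ¬s) ∧ ¬s) ∨ r ∨ ¬q) ∧ ¬p) ∨ q   — double negation
= (p ∨ ¬s ∨ r ∨ ¬q ∨ q) ∧ (¬s ∨ r ∨ ¬q ∨ q) ∧ (¬p ∨ q)   — distribute ∨ over ∧
= ¬p ∨ q   — simplify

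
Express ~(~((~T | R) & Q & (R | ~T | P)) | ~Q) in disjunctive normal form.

~(~((~T | R) & Q & (R | ~T | P)) | ~Q)
= ~~((~T | R) & Q & (R | ~T | P)) & ~~Q   [De Morgan]
= (~T | R) & Q & (R | ~T | P) & ~~Q   [double negation]
= (~T | R) & Q & (R | ~T | P) & Q   [double negation]
= (~T & Q & R & Q) | (~T & Q & ~T & Q) | (~T & Q & P & Q) | (R & Q & R & Q) | (R & Q & ~T & Q) | (R & Q & P & Q)   [distribute & over |]
= (~T & Q) | (R & Q)   [simplify]

(~T & Q) | (R & Q)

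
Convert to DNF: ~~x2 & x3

x2 & x3

~~x2 & x3
≡ x2 & x3   (double negation)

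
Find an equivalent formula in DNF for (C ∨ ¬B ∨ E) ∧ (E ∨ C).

(C ∨ ¬B ∨ E) ∧ (E ∨ C)
= (C ∧ E) ∨ (C ∧ C) ∨ (¬B ∧ E) ∨ (¬B ∧ C) ∨ (E ∧ E) ∨ (E ∧ C)   [distribute ∧ over ∨]
= C ∨ E   [simplify]

C ∨ E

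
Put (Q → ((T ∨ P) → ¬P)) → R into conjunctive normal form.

(Q ∨ R) ∧ (P ∨ R)

(Q → ((T ∨ P) → ¬P)) → R
≡ ¬(Q → ((T ∨ P) → ¬P)) ∨ R   (eliminate →)
≡ ¬(¬Q ∨ ((T ∨ P) → ¬P)) ∨ R   (eliminate →)
≡ ¬(¬Q ∨ ¬(T ∨ P) ∨ ¬P) ∨ R   (eliminate →)
≡ (¬¬Q ∧ ¬¬(T ∨ P) ∧ ¬¬P) ∨ R   (De Morgan)
≡ (Q ∧ ¬¬(T ∨ P) ∧ ¬¬P) ∨ R   (double negation)
≡ (Q ∧ (T ∨ P) ∧ ¬¬P) ∨ R   (double negation)
≡ (Q ∧ (T ∨ P) ∧ P) ∨ R   (double negation)
≡ (Q ∨ R) ∧ (T ∨ P ∨ R) ∧ (P ∨ R)   (distribute ∨ over ∧)
≡ (Q ∨ R) ∧ (P ∨ R)   (simplify)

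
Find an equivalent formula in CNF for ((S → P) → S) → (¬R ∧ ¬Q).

(¬S ∨ ¬R) ∧ (¬S ∨ ¬Q)

((S → P) → S) → (¬R ∧ ¬Q)
≡ ¬((S → P) → S) ∨ (¬R ∧ ¬Q)   [eliminate →]
≡ ¬(¬(S → P) ∨ S) ∨ (¬R ∧ ¬Q)   [eliminate →]
≡ ¬(¬(¬S ∨ P) ∨ S) ∨ (¬R ∧ ¬Q)   [eliminate →]
≡ (¬¬(¬S ∨ P) ∧ ¬S) ∨ (¬R ∧ ¬Q)   [De Morgan]
≡ ((¬S ∨ P) ∧ ¬S) ∨ (¬R ∧ ¬Q)   [double negation]
≡ (¬S ∨ P ∨ ¬R) ∧ (¬S ∨ P ∨ ¬Q) ∧ (¬S ∨ ¬R) ∧ (¬S ∨ ¬Q)   [distribute ∨ over ∧]
≡ (¬S ∨ ¬R) ∧ (¬S ∨ ¬Q)   [simplify]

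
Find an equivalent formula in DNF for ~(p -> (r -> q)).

p & r & ~q

~(p -> (r -> q))
⇔ ~(~p | (r -> q))   (eliminate ->)
⇔ ~(~p | ~r | q)   (eliminate ->)
⇔ ~~p & ~~r & ~q   (De Morgan)
⇔ p & ~~r & ~q   (double negation)
⇔ p & r & ~q   (double negation)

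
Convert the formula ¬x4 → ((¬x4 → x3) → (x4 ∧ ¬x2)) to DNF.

¬x4 → ((¬x4 → x3) → (x4 ∧ ¬x2))
≡ ¬¬x4 ∨ ((¬x4 → x3) → (x4 ∧ ¬x2))   (eliminate →)
≡ ¬¬x4 ∨ ¬(¬x4 → x3) ∨ (x4 ∧ ¬x2)   (eliminate →)
≡ ¬¬x4 ∨ ¬(¬¬x4 ∨ x3) ∨ (x4 ∧ ¬x2)   (eliminate →)
≡ x4 ∨ ¬(¬¬x4 ∨ x3) ∨ (x4 ∧ ¬x2)   (double negation)
≡ x4 ∨ (¬¬¬x4 ∧ ¬x3) ∨ (x4 ∧ ¬x2)   (De Morgan)
≡ x4 ∨ (¬x4 ∧ ¬x3) ∨ (x4 ∧ ¬x2)   (double negation)
≡ x4 ∨ (¬x4 ∧ ¬x3)   (simplify)

x4 ∨ (¬x4 ∧ ¬x3)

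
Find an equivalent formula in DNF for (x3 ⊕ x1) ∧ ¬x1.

(x3 ⊕ x1) ∧ ¬x1
⇔ ((x3 ∧ ¬x1) ∨ (¬x3 ∧ x1)) ∧ ¬x1   — expand ⊕
⇔ (x3 ∧ ¬x1 ∧ ¬x1) ∨ (¬x3 ∧ x1 ∧ ¬x1)   — distribute ∧ over ∨
⇔ x3 ∧ ¬x1   — simplify

x3 ∧ ¬x1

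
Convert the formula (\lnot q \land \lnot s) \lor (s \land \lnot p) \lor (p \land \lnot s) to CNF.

(\lnot q \land \lnot s) \lor (s \land \lnot p) \lor (p \land \lnot s)
= (\lnot q \lor s \lor p) \land (\lnot q \lor s \lor \lnot s) \land (\lnot q \lor \lnot p \lor p) \land (\lnot q \lor \lnot p \lor \lnot s) \land (\lnot s \lor s \lor p) \land (\lnot s \lor s \lor \lnot s) \land (\lnot s \lor \lnot p \lor p) \land (\lnot s \lor \lnot p \lor \lnot s)   [distribute \lor over \land]
= (\lnot q \lor s \lor p) \land (\lnot s \lor \lnot p)   [simplify]

(\lnot q \lor s \lor p) \land (\lnot s \lor \lnot p)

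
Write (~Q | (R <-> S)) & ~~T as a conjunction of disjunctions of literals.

(~Q | (R <-> S)) & ~~T
⇔ (~Q | ((R -> S) & (S -> R))) & ~~T
⇔ (~Q | ((~R | S) & (S -> R))) & ~~T
⇔ (~Q | ((~R | S) & (~S | R))) & ~~T
⇔ (~Q | ((~R | S) & (~S | R))) & T
⇔ (~Q | ~R | S) & (~Q | ~S | R) & T

(~Q | ~R | S) & (~Q | ~S | R) & T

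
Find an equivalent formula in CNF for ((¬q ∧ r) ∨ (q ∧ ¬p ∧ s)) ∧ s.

(¬q ∨ ¬p) ∧ (r ∨ q) ∧ (r ∨ ¬p) ∧ s

((¬q ∧ r) ∨ (q ∧ ¬p ∧ s)) ∧ s
= (¬q ∨ q) ∧ (¬q ∨ ¬p) ∧ (¬q ∨ s) ∧ (r ∨ q) ∧ (r ∨ ¬p) ∧ (r ∨ s) ∧ s   [distribute ∨ over ∧]
= (¬q ∨ ¬p) ∧ (r ∨ q) ∧ (r ∨ ¬p) ∧ s   [simplify]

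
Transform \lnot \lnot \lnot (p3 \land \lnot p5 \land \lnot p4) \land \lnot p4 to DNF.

(\lnot p3 \land \lnot p4) \lor (p5 \land \lnot p4)

\lnot \lnot \lnot (p3 \land \lnot p5 \land \lnot p4) \land \lnot p4
= \lnot (p3 \land \lnot p5 \land \lnot p4) \land \lnot p4   [double negation]
= (\lnot p3 \lor \lnot \lnot p5 \lor \lnot \lnot p4) \land \lnot p4   [De Morgan]
= (\lnot p3 \lor p5 \lor \lnot \lnot p4) \land \lnot p4   [double negation]
= (\lnot p3 \lor p5 \lor p4) \land \lnot p4   [double negation]
= (\lnot p3 \land \lnot p4) \lor (p5 \land \lnot p4) \lor (p4 \land \lnot p4)   [distribute \land over \lor]
= (\lnot p3 \land \lnot p4) \lor (p5 \land \lnot p4)   [simplify]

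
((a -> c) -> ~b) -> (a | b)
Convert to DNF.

((a -> c) -> ~b) -> (a | b)
⇔ ~((a -> c) -> ~b) | a | b   [eliminate ->]
⇔ ~(~(a -> c) | ~b) | a | b   [eliminate ->]
⇔ ~(~(~a | c) | ~b) | a | b   [eliminate ->]
⇔ (~~(~a | c) & ~~b) | a | b   [De Morgan]
⇔ ((~a | c) & ~~b) | a | b   [double negation]
⇔ ((~a | c) & b) | a | b   [double negation]
⇔ (~a & b) | (c & b) | a | b   [distribute & over |]
⇔ a | b   [simplify]

a | b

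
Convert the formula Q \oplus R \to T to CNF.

Q \oplus R \to T
≡ \lnot (Q \oplus R) \lor T   — eliminate \to
≡ \lnot ((Q \lor R) \land \lnot (Q \land R)) \lor T   — expand \oplus
≡ \lnot (Q \lor R) \lor \lnot \lnot (Q \land R) \lor T   — De Morgan
≡ \lnot Q \land \lnot R \lor \lnot \lnot (Q \land R) \lor T   — De Morgan
≡ \lnot Q \land \lnot R \lor Q \land R \lor T   — double negation
≡ (\lnot Q \lor Q \lor T) \land (\lnot Q \lor R \lor T) \land (\lnot R \lor Q \lor T) \land (\lnot R \lor R \lor T)   — distribute \lor over \land
≡ (\lnot Q \lor R \lor T) \land (\lnot R \lor Q \lor T)   — simplify

(\lnot Q \lor R \lor T) \land (\lnot R \lor Q \lor T)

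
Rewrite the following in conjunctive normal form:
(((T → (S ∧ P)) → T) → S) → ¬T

¬S ∨ ¬T

(((T → (S ∧ P)) → T) → S) → ¬T
= ¬(((T → (S ∧ P)) → T) → S) ∨ ¬T   (eliminate →)
= ¬(¬((T → (S ∧ P)) → T) ∨ S) ∨ ¬T   (eliminate →)
= ¬(¬(¬(T → (S ∧ P)) ∨ T) ∨ S) ∨ ¬T   (eliminate →)
= ¬(¬(¬(¬T ∨ (S ∧ P)) ∨ T) ∨ S) ∨ ¬T   (eliminate →)
= (¬¬(¬(¬T ∨ (S ∧ P)) ∨ T) ∧ ¬S) ∨ ¬T   (De Morgan)
= ((¬(¬T ∨ (S ∧ P)) ∨ T) ∧ ¬S) ∨ ¬T   (double negation)
= (((¬¬T ∧ ¬(S ∧ P)) ∨ T) ∧ ¬S) ∨ ¬T   (De Morgan)
= (((T ∧ ¬(S ∧ P)) ∨ T) ∧ ¬S) ∨ ¬T   (double negation)
= (((T ∧ (¬S ∨ ¬P)) ∨ T) ∧ ¬S) ∨ ¬T   (De Morgan)
= (T ∨ T ∨ ¬T) ∧ (¬S ∨ ¬P ∨ T ∨ ¬T) ∧ (¬S ∨ ¬T)   (distribute ∨ over ∧)
= ¬S ∨ ¬T   (simplify)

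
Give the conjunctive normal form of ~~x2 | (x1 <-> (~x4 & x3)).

(x2 | ~x1 | ~x4) & (x2 | ~x1 | x3) & (x2 | x4 | ~x3 | x1)

~~x2 | (x1 <-> (~x4 & x3))
⇔ ~~x2 | ((x1 -> (~x4 & x3)) & ((~x4 & x3) -> x1))
⇔ ~~x2 | ((~x1 | (~x4 & x3)) & ((~x4 & x3) -> x1))
⇔ ~~x2 | ((~x1 | (~x4 & x3)) & (~(~x4 & x3) | x1))
⇔ x2 | ((~x1 | (~x4 & x3)) & (~(~x4 & x3) | x1))
⇔ x2 | ((~x1 | (~x4 & x3)) & (~~x4 | ~x3 | x1))
⇔ x2 | ((~x1 | (~x4 & x3)) & (x4 | ~x3 | x1))
⇔ (x2 | ~x1 | ~x4) & (x2 | ~x1 | x3) & (x2 | x4 | ~x3 | x1)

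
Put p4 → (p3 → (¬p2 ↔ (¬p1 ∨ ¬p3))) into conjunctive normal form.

p4 → (p3 → (¬p2 ↔ (¬p1 ∨ ¬p3)))
≡ ¬p4 ∨ (p3 → (¬p2 ↔ (¬p1 ∨ ¬p3)))   [eliminate →]
≡ ¬p4 ∨ ¬p3 ∨ (¬p2 ↔ (¬p1 ∨ ¬p3))   [eliminate →]
≡ ¬p4 ∨ ¬p3 ∨ ((¬p2 → (¬p1 ∨ ¬p3)) ∧ ((¬p1 ∨ ¬p3) → ¬p2))   [eliminate ↔]
≡ ¬p4 ∨ ¬p3 ∨ ((¬¬p2 ∨ ¬p1 ∨ ¬p3) ∧ ((¬p1 ∨ ¬p3) → ¬p2))   [eliminate →]
≡ ¬p4 ∨ ¬p3 ∨ ((¬¬p2 ∨ ¬p1 ∨ ¬p3) ∧ (¬(¬p1 ∨ ¬p3) ∨ ¬p2))   [eliminate →]
≡ ¬p4 ∨ ¬p3 ∨ ((p2 ∨ ¬p1 ∨ ¬p3) ∧ (¬(¬p1 ∨ ¬p3) ∨ ¬p2))   [double negation]
≡ ¬p4 ∨ ¬p3 ∨ ((p2 ∨ ¬p1 ∨ ¬p3) ∧ ((¬¬p1 ∧ ¬¬p3) ∨ ¬p2))   [De Morgan]
≡ ¬p4 ∨ ¬p3 ∨ ((p2 ∨ ¬p1 ∨ ¬p3) ∧ ((p1 ∧ ¬¬p3) ∨ ¬p2))   [double negation]
≡ ¬p4 ∨ ¬p3 ∨ ((p2 ∨ ¬p1 ∨ ¬p3) ∧ ((p1 ∧ p3) ∨ ¬p2))   [double negation]
≡ (¬p4 ∨ ¬p3 ∨ p2 ∨ ¬p1 ∨ ¬p3) ∧ (¬p4 ∨ ¬p3 ∨ p1 ∨ ¬p2) ∧ (¬p4 ∨ ¬p3 ∨ p3 ∨ ¬p2)   [distribute ∨ over ∧]
≡ (¬p4 ∨ ¬p3 ∨ p2 ∨ ¬p1) ∧ (¬p4 ∨ ¬p3 ∨ p1 ∨ ¬p2)   [simplify]

(¬p4 ∨ ¬p3 ∨ p2 ∨ ¬p1) ∧ (¬p4 ∨ ¬p3 ∨ p1 ∨ ¬p2)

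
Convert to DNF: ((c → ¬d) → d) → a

((c → ¬d) → d) → a
= ¬((c → ¬d) → d) ∨ a   (eliminate →)
= ¬(¬(c → ¬d) ∨ d) ∨ a   (eliminate →)
= ¬(¬(¬c ∨ ¬d) ∨ d) ∨ a   (eliminate →)
= (¬¬(¬c ∨ ¬d) ∧ ¬d) ∨ a   (De Morgan)
= ((¬c ∨ ¬d) ∧ ¬d) ∨ a   (double negation)
= (¬c ∧ ¬d) ∨ (¬d ∧ ¬d) ∨ a   (distribute ∧ over ∨)
= ¬d ∨ a   (simplify)

¬d ∨ a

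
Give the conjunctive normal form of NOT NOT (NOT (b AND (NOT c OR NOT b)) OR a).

NOT b OR c OR a

NOT NOT (NOT (b AND (NOT c OR NOT b)) OR a)
⇔ NOT (b AND (NOT c OR NOT b)) OR a   (double negation)
⇔ NOT b OR NOT (NOT c OR NOT b) OR a   (De Morgan)
⇔ NOT b OR (NOT NOT c AND NOT NOT b) OR a   (De Morgan)
⇔ NOT b OR (c AND NOT NOT b) OR a   (double negation)
⇔ NOT b OR (c AND b) OR a   (double negation)
⇔ (NOT b OR c OR a) AND (NOT b OR b OR a)   (distribute OR over AND)
⇔ NOT b OR c OR a   (simplify)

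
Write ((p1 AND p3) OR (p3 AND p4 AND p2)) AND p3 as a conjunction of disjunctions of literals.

((p1 AND p3) OR (p3 AND p4 AND p2)) AND p3
= (p1 OR p3) AND (p1 OR p4) AND (p1 OR p2) AND (p3 OR p3) AND (p3 OR p4) AND (p3 OR p2) AND p3   — distribute OR over AND
= (p1 OR p4) AND (p1 OR p2) AND p3   — simplify

(p1 OR p4) AND (p1 OR p2) AND p3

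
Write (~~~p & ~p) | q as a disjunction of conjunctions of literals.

~p | q

(~~~p & ~p) | q
= (~p & ~p) | q
= ~p | q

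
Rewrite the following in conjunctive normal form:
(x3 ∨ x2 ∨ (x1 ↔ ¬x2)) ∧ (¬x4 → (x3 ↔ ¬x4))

(x3 ∨ x2 ∨ x1) ∧ (x4 ∨ x3)

(x3 ∨ x2 ∨ (x1 ↔ ¬x2)) ∧ (¬x4 → (x3 ↔ ¬x4))
≡ (x3 ∨ x2 ∨ ((x1 → ¬x2) ∧ (¬x2 → x1))) ∧ (¬x4 → (x3 ↔ ¬x4))   — eliminate ↔
≡ (x3 ∨ x2 ∨ ((¬x1 ∨ ¬x2) ∧ (¬x2 → x1))) ∧ (¬x4 → (x3 ↔ ¬x4))   — eliminate →
≡ (x3 ∨ x2 ∨ ((¬x1 ∨ ¬x2) ∧ (¬¬x2 ∨ x1))) ∧ (¬x4 → (x3 ↔ ¬x4))   — eliminate →
≡ (x3 ∨ x2 ∨ ((¬x1 ∨ ¬x2) ∧ (¬¬x2 ∨ x1))) ∧ (¬¬x4 ∨ (x3 ↔ ¬x4))   — eliminate →
≡ (x3 ∨ x2 ∨ ((¬x1 ∨ ¬x2) ∧ (¬¬x2 ∨ x1))) ∧ (¬¬x4 ∨ ((x3 → ¬x4) ∧ (¬x4 → x3)))   — eliminate ↔
≡ (x3 ∨ x2 ∨ ((¬x1 ∨ ¬x2) ∧ (¬¬x2 ∨ x1))) ∧ (¬¬x4 ∨ ((¬x3 ∨ ¬x4) ∧ (¬x4 → x3)))   — eliminate →
≡ (x3 ∨ x2 ∨ ((¬x1 ∨ ¬x2) ∧ (¬¬x2 ∨ x1))) ∧ (¬¬x4 ∨ ((¬x3 ∨ ¬x4) ∧ (¬¬x4 ∨ x3)))   — eliminate →
≡ (x3 ∨ x2 ∨ ((¬x1 ∨ ¬x2) ∧ (x2 ∨ x1))) ∧ (¬¬x4 ∨ ((¬x3 ∨ ¬x4) ∧ (¬¬x4 ∨ x3)))   — double negation
≡ (x3 ∨ x2 ∨ ((¬x1 ∨ ¬x2) ∧ (x2 ∨ x1))) ∧ (x4 ∨ ((¬x3 ∨ ¬x4) ∧ (¬¬x4 ∨ x3)))   — double negation
≡ (x3 ∨ x2 ∨ ((¬x1 ∨ ¬x2) ∧ (x2 ∨ x1))) ∧ (x4 ∨ ((¬x3 ∨ ¬x4) ∧ (x4 ∨ x3)))   — double negation
≡ (x3 ∨ x2 ∨ ¬x1 ∨ ¬x2) ∧ (x3 ∨ x2 ∨ x2 ∨ x1) ∧ (x4 ∨ ¬x3 ∨ ¬x4) ∧ (x4 ∨ x4 ∨ x3)   — distribute ∨ over ∧
≡ (x3 ∨ x2 ∨ x1) ∧ (x4 ∨ x3)   — simplify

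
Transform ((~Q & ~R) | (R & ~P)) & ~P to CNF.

(~Q | R) & ~P

((~Q & ~R) | (R & ~P)) & ~P
= (~Q | R) & (~Q | ~P) & (~R | R) & (~R | ~P) & ~P   [distribute | over &]
= (~Q | R) & ~P   [simplify]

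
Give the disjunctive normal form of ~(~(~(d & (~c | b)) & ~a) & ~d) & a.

d & a

~(~(~(d & (~c | b)) & ~a) & ~d) & a
≡ (~~(~(d & (~c | b)) & ~a) | ~~d) & a   [De Morgan]
≡ ((~(d & (~c | b)) & ~a) | ~~d) & a   [double negation]
≡ (((~d | ~(~c | b)) & ~a) | ~~d) & a   [De Morgan]
≡ (((~d | (~~c & ~b)) & ~a) | ~~d) & a   [De Morgan]
≡ (((~d | (c & ~b)) & ~a) | ~~d) & a   [double negation]
≡ (((~d | (c & ~b)) & ~a) | d) & a   [double negation]
≡ (~d & ~a & a) | (c & ~b & ~a & a) | (d & a)   [distribute & over |]
≡ d & a   [simplify]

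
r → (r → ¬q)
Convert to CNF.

r → (r → ¬q)
⇔ ¬r ∨ (r → ¬q)   [eliminate →]
⇔ ¬r ∨ ¬r ∨ ¬q   [eliminate →]
⇔ ¬r ∨ ¬q   [simplify]

¬r ∨ ¬q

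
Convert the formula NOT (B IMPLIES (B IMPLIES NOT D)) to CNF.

B AND D

NOT (B IMPLIES (B IMPLIES NOT D))
≡ NOT (NOT B OR (B IMPLIES NOT D))   — eliminate IMPLIES
≡ NOT (NOT B OR NOT B OR NOT D)   — eliminate IMPLIES
≡ NOT NOT B AND NOT NOT B AND NOT NOT D   — De Morgan
≡ B AND NOT NOT B AND NOT NOT D   — double negation
≡ B AND B AND NOT NOT D   — double negation
≡ B AND B AND D   — double negation
≡ B AND D   — simplify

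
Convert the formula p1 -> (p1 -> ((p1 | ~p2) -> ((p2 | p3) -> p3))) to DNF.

p1 -> (p1 -> ((p1 | ~p2) -> ((p2 | p3) -> p3)))
≡ ~p1 | (p1 -> ((p1 | ~p2) -> ((p2 | p3) -> p3)))   (eliminate ->)
≡ ~p1 | ~p1 | ((p1 | ~p2) -> ((p2 | p3) -> p3))   (eliminate ->)
≡ ~p1 | ~p1 | ~(p1 | ~p2) | ((p2 | p3) -> p3)   (eliminate ->)
≡ ~p1 | ~p1 | ~(p1 | ~p2) | ~(p2 | p3) | p3   (eliminate ->)
≡ ~p1 | ~p1 | (~p1 & ~~p2) | ~(p2 | p3) | p3   (De Morgan)
≡ ~p1 | ~p1 | (~p1 & p2) | ~(p2 | p3) | p3   (double negation)
≡ ~p1 | ~p1 | (~p1 & p2) | (~p2 & ~p3) | p3   (De Morgan)
≡ ~p1 | (~p2 & ~p3) | p3   (simplify)

~p1 | (~p2 & ~p3) | p3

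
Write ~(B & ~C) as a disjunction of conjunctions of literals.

~(B & ~C)
≡ ~B | ~~C
≡ ~B | C

~B | C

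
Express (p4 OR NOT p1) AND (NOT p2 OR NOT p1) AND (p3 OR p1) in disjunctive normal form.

(p4 OR NOT p1) AND (NOT p2 OR NOT p1) AND (p3 OR p1)
= (p4 AND NOT p2 AND p3) OR (p4 AND NOT p2 AND p1) OR (p4 AND NOT p1 AND p3) OR (p4 AND NOT p1 AND p1) OR (NOT p1 AND NOT p2 AND p3) OR (NOT p1 AND NOT p2 AND p1) OR (NOT p1 AND NOT p1 AND p3) OR (NOT p1 AND NOT p1 AND p1)   [distribute AND over OR]
= (p4 AND NOT p2 AND p3) OR (p4 AND NOT p2 AND p1) OR (NOT p1 AND p3)   [simplify]

(p4 AND NOT p2 AND p3) OR (p4 AND NOT p2 AND p1) OR (NOT p1 AND p3)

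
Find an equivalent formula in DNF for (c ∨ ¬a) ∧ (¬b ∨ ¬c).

(c ∨ ¬a) ∧ (¬b ∨ ¬c)
= (c ∧ ¬b) ∨ (c ∧ ¬c) ∨ (¬a ∧ ¬b) ∨ (¬a ∧ ¬c)   — distribute ∧ over ∨
= (c ∧ ¬b) ∨ (¬a ∧ ¬b) ∨ (¬a ∧ ¬c)   — simplify

(c ∧ ¬b) ∨ (¬a ∧ ¬b) ∨ (¬a ∧ ¬c)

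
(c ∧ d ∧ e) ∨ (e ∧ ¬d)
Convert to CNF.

(c ∧ d ∧ e) ∨ (e ∧ ¬d)
≡ (c ∨ e) ∧ (c ∨ ¬d) ∧ (d ∨ e) ∧ (d ∨ ¬d) ∧ (e ∨ e) ∧ (e ∨ ¬d)   — distribute ∨ over ∧
≡ (c ∨ ¬d) ∧ e   — simplify

(c ∨ ¬d) ∧ e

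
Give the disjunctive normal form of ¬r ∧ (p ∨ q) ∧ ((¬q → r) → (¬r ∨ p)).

¬r ∧ (p ∨ q) ∧ ((¬q → r) → (¬r ∨ p))
≡ ¬r ∧ (p ∨ q) ∧ (¬(¬q → r) ∨ ¬r ∨ p)   — eliminate →
≡ ¬r ∧ (p ∨ q) ∧ (¬(¬¬q ∨ r) ∨ ¬r ∨ p)   — eliminate →
≡ ¬r ∧ (p ∨ q) ∧ ((¬¬¬q ∧ ¬r) ∨ ¬r ∨ p)   — De Morgan
≡ ¬r ∧ (p ∨ q) ∧ ((¬q ∧ ¬r) ∨ ¬r ∨ p)   — double negation
≡ (¬r ∧ p ∧ ¬q ∧ ¬r) ∨ (¬r ∧ p ∧ ¬r) ∨ (¬r ∧ p ∧ p) ∨ (¬r ∧ q ∧ ¬q ∧ ¬r) ∨ (¬r ∧ q ∧ ¬r) ∨ (¬r ∧ q ∧ p)   — distribute ∧ over ∨
≡ (¬r ∧ p) ∨ (¬r ∧ q)   — simplify

(¬r ∧ p) ∨ (¬r ∧ q)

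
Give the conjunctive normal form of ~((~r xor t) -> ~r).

~((~r xor t) -> ~r)
≡ ~(~(~r xor t) | ~r)   (eliminate ->)
≡ ~(~((~r | t) & ~(~r & t)) | ~r)   (expand xor)
≡ ~~((~r | t) & ~(~r & t)) & ~~r   (De Morgan)
≡ (~r | t) & ~(~r & t) & ~~r   (double negation)
≡ (~r | t) & (~~r | ~t) & ~~r   (De Morgan)
≡ (~r | t) & (r | ~t) & ~~r   (double negation)
≡ (~r | t) & (r | ~t) & r   (double negation)
≡ (~r | t) & r   (simplify)

(~r | t) & r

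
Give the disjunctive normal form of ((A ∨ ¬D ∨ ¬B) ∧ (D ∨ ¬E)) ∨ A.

((A ∨ ¬D ∨ ¬B) ∧ (D ∨ ¬E)) ∨ A
= (A ∧ D) ∨ (A ∧ ¬E) ∨ (¬D ∧ D) ∨ (¬D ∧ ¬E) ∨ (¬B ∧ D) ∨ (¬B ∧ ¬E) ∨ A   [distribute ∧ over ∨]
= (¬D ∧ ¬E) ∨ (¬B ∧ D) ∨ (¬B ∧ ¬E) ∨ A   [simplify]

(¬D ∧ ¬E) ∨ (¬B ∧ D) ∨ (¬B ∧ ¬E) ∨ A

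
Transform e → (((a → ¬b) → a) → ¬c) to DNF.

e → (((a → ¬b) → a) → ¬c)
≡ ¬e ∨ (((a → ¬b) → a) → ¬c)   — eliminate →
≡ ¬e ∨ ¬((a → ¬b) → a) ∨ ¬c   — eliminate →
≡ ¬e ∨ ¬(¬(a → ¬b) ∨ a) ∨ ¬c   — eliminate →
≡ ¬e ∨ ¬(¬(¬a ∨ ¬b) ∨ a) ∨ ¬c   — eliminate →
≡ ¬e ∨ (¬¬(¬a ∨ ¬b) ∧ ¬a) ∨ ¬c   — De Morgan
≡ ¬e ∨ ((¬a ∨ ¬b) ∧ ¬a) ∨ ¬c   — double negation
≡ ¬e ∨ (¬a ∧ ¬a) ∨ (¬b ∧ ¬a) ∨ ¬c   — distribute ∧ over ∨
≡ ¬e ∨ ¬a ∨ ¬c   — simplify

¬e ∨ ¬a ∨ ¬c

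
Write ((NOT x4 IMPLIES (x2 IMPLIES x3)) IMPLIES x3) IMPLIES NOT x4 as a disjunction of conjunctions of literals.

(x4 AND NOT x3) OR (NOT x2 AND NOT x3) OR NOT x4

((NOT x4 IMPLIES (x2 IMPLIES x3)) IMPLIES x3) IMPLIES NOT x4
≡ NOT ((NOT x4 IMPLIES (x2 IMPLIES x3)) IMPLIES x3) OR NOT x4   [eliminate IMPLIES]
≡ NOT (NOT (NOT x4 IMPLIES (x2 IMPLIES x3)) OR x3) OR NOT x4   [eliminate IMPLIES]
≡ NOT (NOT (NOT NOT x4 OR (x2 IMPLIES x3)) OR x3) OR NOT x4   [eliminate IMPLIES]
≡ NOT (NOT (NOT NOT x4 OR NOT x2 OR x3) OR x3) OR NOT x4   [eliminate IMPLIES]
≡ (NOT NOT (NOT NOT x4 OR NOT x2 OR x3) AND NOT x3) OR NOT x4   [De Morgan]
≡ ((NOT NOT x4 OR NOT x2 OR x3) AND NOT x3) OR NOT x4   [double negation]
≡ ((x4 OR NOT x2 OR x3) AND NOT x3) OR NOT x4   [double negation]
≡ (x4 AND NOT x3) OR (NOT x2 AND NOT x3) OR (x3 AND NOT x3) OR NOT x4   [distribute AND over OR]
≡ (x4 AND NOT x3) OR (NOT x2 AND NOT x3) OR NOT x4   [simplify]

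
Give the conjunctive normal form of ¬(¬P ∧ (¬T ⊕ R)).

(P ∨ T ∨ R) ∧ (P ∨ ¬R ∨ ¬T)

¬(¬P ∧ (¬T ⊕ R))
= ¬(¬P ∧ (¬T ∨ R) ∧ ¬(¬T ∧ R))   [expand ⊕]
= ¬¬P ∨ ¬(¬T ∨ R) ∨ ¬¬(¬T ∧ R)   [De Morgan]
= P ∨ ¬(¬T ∨ R) ∨ ¬¬(¬T ∧ R)   [double negation]
= P ∨ (¬¬T ∧ ¬R) ∨ ¬¬(¬T ∧ R)   [De Morgan]
= P ∨ (T ∧ ¬R) ∨ ¬¬(¬T ∧ R)   [double negation]
= P ∨ (T ∧ ¬R) ∨ (¬T ∧ R)   [double negation]
= (P ∨ T ∨ ¬T) ∧ (P ∨ T ∨ R) ∧ (P ∨ ¬R ∨ ¬T) ∧ (P ∨ ¬R ∨ R)   [distribute ∨ over ∧]
= (P ∨ T ∨ R) ∧ (P ∨ ¬R ∨ ¬T)   [simplify]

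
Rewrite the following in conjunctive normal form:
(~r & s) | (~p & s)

(~r & s) | (~p & s)
≡ (~r | ~p) & (~r | s) & (s | ~p) & (s | s)   [distribute | over &]
≡ (~r | ~p) & s   [simplify]

(~r | ~p) & s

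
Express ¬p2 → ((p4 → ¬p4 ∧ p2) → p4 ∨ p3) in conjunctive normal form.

p2 ∨ p4 ∨ p3

¬p2 → ((p4 → ¬p4 ∧ p2) → p4 ∨ p3)
≡ ¬¬p2 ∨ ((p4 → ¬p4 ∧ p2) → p4 ∨ p3)   [eliminate →]
≡ ¬¬p2 ∨ ¬(p4 → ¬p4 ∧ p2) ∨ p4 ∨ p3   [eliminate →]
≡ ¬¬p2 ∨ ¬(¬p4 ∨ ¬p4 ∧ p2) ∨ p4 ∨ p3   [eliminate →]
≡ p2 ∨ ¬(¬p4 ∨ ¬p4 ∧ p2) ∨ p4 ∨ p3   [double negation]
≡ p2 ∨ ¬¬p4 ∧ ¬(¬p4 ∧ p2) ∨ p4 ∨ p3   [De Morgan]
≡ p2 ∨ p4 ∧ ¬(¬p4 ∧ p2) ∨ p4 ∨ p3   [double negation]
≡ p2 ∨ p4 ∧ (¬¬p4 ∨ ¬p2) ∨ p4 ∨ p3   [De Morgan]
≡ p2 ∨ p4 ∧ (p4 ∨ ¬p2) ∨ p4 ∨ p3   [double negation]
≡ (p2 ∨ p4 ∨ p4 ∨ p3) ∧ (p2 ∨ p4 ∨ ¬p2 ∨ p4 ∨ p3)   [distribute ∨ over ∧]
≡ p2 ∨ p4 ∨ p3   [simplify]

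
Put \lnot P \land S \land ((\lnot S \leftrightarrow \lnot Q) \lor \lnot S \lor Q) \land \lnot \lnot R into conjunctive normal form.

\lnot P \land S \land (Q \lor \lnot S) \land R

\lnot P \land S \land ((\lnot S \leftrightarrow \lnot Q) \lor \lnot S \lor Q) \land \lnot \lnot R
⇔ \lnot P \land S \land (((\lnot S \to \lnot Q) \land (\lnot Q \to \lnot S)) \lor \lnot S \lor Q) \land \lnot \lnot R   — eliminate \leftrightarrow
⇔ \lnot P \land S \land (((\lnot \lnot S \lor \lnot Q) \land (\lnot Q \to \lnot S)) \lor \lnot S \lor Q) \land \lnot \lnot R   — eliminate \to
⇔ \lnot P \land S \land (((\lnot \lnot S \lor \lnot Q) \land (\lnot \lnot Q \lor \lnot S)) \lor \lnot S \lor Q) \land \lnot \lnot R   — eliminate \to
⇔ \lnot P \land S \land (((S \lor \lnot Q) \land (\lnot \lnot Q \lor \lnot S)) \lor \lnot S \lor Q) \land \lnot \lnot R   — double negation
⇔ \lnot P \land S \land (((S \lor \lnot Q) \land (Q \lor \lnot S)) \lor \lnot S \lor Q) \land \lnot \lnot R   — double negation
⇔ \lnot P \land S \land (((S \lor \lnot Q) \land (Q \lor \lnot S)) \lor \lnot S \lor Q) \land R   — double negation
⇔ \lnot P \land S \land (S \lor \lnot Q \lor \lnot S \lor Q) \land (Q \lor \lnot S \lor \lnot S \lor Q) \land R   — distribute \lor over \land
⇔ \lnot P \land S \land (Q \lor \lnot S) \land R   — simplify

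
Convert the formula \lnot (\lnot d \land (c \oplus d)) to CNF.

d \lor \lnot c

\lnot (\lnot d \land (c \oplus d))
⇔ \lnot (\lnot d \land (c \lor d) \land \lnot (c \land d))   [expand \oplus]
⇔ \lnot \lnot d \lor \lnot (c \lor d) \lor \lnot \lnot (c \land d)   [De Morgan]
⇔ d \lor \lnot (c \lor d) \lor \lnot \lnot (c \land d)   [double negation]
⇔ d \lor (\lnot c \land \lnot d) \lor \lnot \lnot (c \land d)   [De Morgan]
⇔ d \lor (\lnot c \land \lnot d) \lor (c \land d)   [double negation]
⇔ (d \lor \lnot c \lor c) \land (d \lor \lnot c \lor d) \land (d \lor \lnot d \lor c) \land (d \lor \lnot d \lor d)   [distribute \lor over \land]
⇔ d \lor \lnot c   [simplify]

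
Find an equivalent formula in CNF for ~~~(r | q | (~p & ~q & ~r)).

~r & ~q & (p | q | r)

~~~(r | q | (~p & ~q & ~r))
≡ ~(r | q | (~p & ~q & ~r))   (double negation)
≡ ~r & ~q & ~(~p & ~q & ~r)   (De Morgan)
≡ ~r & ~q & (~~p | ~~q | ~~r)   (De Morgan)
≡ ~r & ~q & (p | ~~q | ~~r)   (double negation)
≡ ~r & ~q & (p | q | ~~r)   (double negation)
≡ ~r & ~q & (p | q | r)   (double negation)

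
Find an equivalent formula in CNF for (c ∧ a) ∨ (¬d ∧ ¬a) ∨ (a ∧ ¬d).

(c ∧ a) ∨ (¬d ∧ ¬a) ∨ (a ∧ ¬d)
= (c ∨ ¬d ∨ a) ∧ (c ∨ ¬d ∨ ¬d) ∧ (c ∨ ¬a ∨ a) ∧ (c ∨ ¬a ∨ ¬d) ∧ (a ∨ ¬d ∨ a) ∧ (a ∨ ¬d ∨ ¬d) ∧ (a ∨ ¬a ∨ a) ∧ (a ∨ ¬a ∨ ¬d)   (distribute ∨ over ∧)
= (c ∨ ¬d) ∧ (a ∨ ¬d)   (simplify)

(c ∨ ¬d) ∧ (a ∨ ¬d)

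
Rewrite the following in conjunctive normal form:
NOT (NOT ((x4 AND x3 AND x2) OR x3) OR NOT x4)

x3 AND x4

NOT (NOT ((x4 AND x3 AND x2) OR x3) OR NOT x4)
≡ NOT NOT ((x4 AND x3 AND x2) OR x3) AND NOT NOT x4   — De Morgan
≡ ((x4 AND x3 AND x2) OR x3) AND NOT NOT x4   — double negation
≡ ((x4 AND x3 AND x2) OR x3) AND x4   — double negation
≡ (x4 OR x3) AND (x3 OR x3) AND (x2 OR x3) AND x4   — distribute OR over AND
≡ x3 AND x4   — simplify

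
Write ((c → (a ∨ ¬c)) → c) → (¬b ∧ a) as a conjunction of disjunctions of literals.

((c → (a ∨ ¬c)) → c) → (¬b ∧ a)
≡ ¬((c → (a ∨ ¬c)) → c) ∨ (¬b ∧ a)   — eliminate →
≡ ¬(¬(c → (a ∨ ¬c)) ∨ c) ∨ (¬b ∧ a)   — eliminate →
≡ ¬(¬(¬c ∨ a ∨ ¬c) ∨ c) ∨ (¬b ∧ a)   — eliminate →
≡ (¬¬(¬c ∨ a ∨ ¬c) ∧ ¬c) ∨ (¬b ∧ a)   — De Morgan
≡ ((¬c ∨ a ∨ ¬c) ∧ ¬c) ∨ (¬b ∧ a)   — double negation
≡ (¬c ∨ a ∨ ¬c ∨ ¬b) ∧ (¬c ∨ a ∨ ¬c ∨ a) ∧ (¬c ∨ ¬b) ∧ (¬c ∨ a)   — distribute ∨ over ∧
≡ (¬c ∨ a) ∧ (¬c ∨ ¬b)   — simplify

(¬c ∨ a) ∧ (¬c ∨ ¬b)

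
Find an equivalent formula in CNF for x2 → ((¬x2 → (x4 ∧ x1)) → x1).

¬x2 ∨ x1

x2 → ((¬x2 → (x4 ∧ x1)) → x1)
≡ ¬x2 ∨ ((¬x2 → (x4 ∧ x1)) → x1)   (eliminate →)
≡ ¬x2 ∨ ¬(¬x2 → (x4 ∧ x1)) ∨ x1   (eliminate →)
≡ ¬x2 ∨ ¬(¬¬x2 ∨ (x4 ∧ x1)) ∨ x1   (eliminate →)
≡ ¬x2 ∨ (¬¬¬x2 ∧ ¬(x4 ∧ x1)) ∨ x1   (De Morgan)
≡ ¬x2 ∨ (¬x2 ∧ ¬(x4 ∧ x1)) ∨ x1   (double negation)
≡ ¬x2 ∨ (¬x2 ∧ (¬x4 ∨ ¬x1)) ∨ x1   (De Morgan)
≡ (¬x2 ∨ ¬x2 ∨ x1) ∧ (¬x2 ∨ ¬x4 ∨ ¬x1 ∨ x1)   (distribute ∨ over ∧)
≡ ¬x2 ∨ x1   (simplify)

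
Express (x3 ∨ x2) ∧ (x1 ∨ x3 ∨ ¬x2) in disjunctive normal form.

x3 ∨ (x2 ∧ x1)

(x3 ∨ x2) ∧ (x1 ∨ x3 ∨ ¬x2)
≡ (x3 ∧ x1) ∨ (x3 ∧ x3) ∨ (x3 ∧ ¬x2) ∨ (x2 ∧ x1) ∨ (x2 ∧ x3) ∨ (x2 ∧ ¬x2)   [distribute ∧ over ∨]
≡ x3 ∨ (x2 ∧ x1)   [simplify]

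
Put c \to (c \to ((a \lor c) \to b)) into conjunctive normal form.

\lnot c \lor b

c \to (c \to ((a \lor c) \to b))
= \lnot c \lor (c \to ((a \lor c) \to b))   — eliminate \to
= \lnot c \lor \lnot c \lor ((a \lor c) \to b)   — eliminate \to
= \lnot c \lor \lnot c \lor \lnot (a \lor c) \lor b   — eliminate \to
= \lnot c \lor \lnot c \lor (\lnot a \land \lnot c) \lor b   — De Morgan
= (\lnot c \lor \lnot c \lor \lnot a \lor b) \land (\lnot c \lor \lnot c \lor \lnot c \lor b)   — distribute \lor over \land
= \lnot c \lor b   — simplify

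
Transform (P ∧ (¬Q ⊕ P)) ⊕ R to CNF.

(P ∨ R) ∧ (Q ∨ ¬P ∨ R) ∧ (¬P ∨ ¬Q ∨ ¬R)

(P ∧ (¬Q ⊕ P)) ⊕ R
⇔ ((P ∧ (¬Q ⊕ P)) ∨ R) ∧ ¬(P ∧ (¬Q ⊕ P) ∧ R)   — expand ⊕
⇔ ((P ∧ (¬Q ∨ P) ∧ ¬(¬Q ∧ P)) ∨ R) ∧ ¬(P ∧ (¬Q ⊕ P) ∧ R)   — expand ⊕
⇔ ((P ∧ (¬Q ∨ P) ∧ ¬(¬Q ∧ P)) ∨ R) ∧ ¬(P ∧ (¬Q ∨ P) ∧ ¬(¬Q ∧ P) ∧ R)   — expand ⊕
⇔ ((P ∧ (¬Q ∨ P) ∧ (¬¬Q ∨ ¬P)) ∨ R) ∧ ¬(P ∧ (¬Q ∨ P) ∧ ¬(¬Q ∧ P) ∧ R)   — De Morgan
⇔ ((P ∧ (¬Q ∨ P) ∧ (Q ∨ ¬P)) ∨ R) ∧ ¬(P ∧ (¬Q ∨ P) ∧ ¬(¬Q ∧ P) ∧ R)   — double negation
⇔ ((P ∧ (¬Q ∨ P) ∧ (Q ∨ ¬P)) ∨ R) ∧ (¬P ∨ ¬(¬Q ∨ P) ∨ ¬¬(¬Q ∧ P) ∨ ¬R)   — De Morgan
⇔ ((P ∧ (¬Q ∨ P) ∧ (Q ∨ ¬P)) ∨ R) ∧ (¬P ∨ (¬¬Q ∧ ¬P) ∨ ¬¬(¬Q ∧ P) ∨ ¬R)   — De Morgan
⇔ ((P ∧ (¬Q ∨ P) ∧ (Q ∨ ¬P)) ∨ R) ∧ (¬P ∨ (Q ∧ ¬P) ∨ ¬¬(¬Q ∧ P) ∨ ¬R)   — double negation
⇔ ((P ∧ (¬Q ∨ P) ∧ (Q ∨ ¬P)) ∨ R) ∧ (¬P ∨ (Q ∧ ¬P) ∨ (¬Q ∧ P) ∨ ¬R)   — double negation
⇔ (P ∨ R) ∧ (¬Q ∨ P ∨ R) ∧ (Q ∨ ¬P ∨ R) ∧ (¬P ∨ Q ∨ ¬Q ∨ ¬R) ∧ (¬P ∨ Q ∨ P ∨ ¬R) ∧ (¬P ∨ ¬P ∨ ¬Q ∨ ¬R) ∧ (¬P ∨ ¬P ∨ P ∨ ¬R)   — distribute ∨ over ∧
⇔ (P ∨ R) ∧ (Q ∨ ¬P ∨ R) ∧ (¬P ∨ ¬Q ∨ ¬R)   — simplify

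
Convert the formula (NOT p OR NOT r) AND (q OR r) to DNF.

(NOT p AND q) OR (NOT p AND r) OR (NOT r AND q)

(NOT p OR NOT r) AND (q OR r)
≡ (NOT p AND q) OR (NOT p AND r) OR (NOT r AND q) OR (NOT r AND r)   — distribute AND over OR
≡ (NOT p AND q) OR (NOT p AND r) OR (NOT r AND q)   — simplify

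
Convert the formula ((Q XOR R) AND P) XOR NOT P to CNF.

(Q OR R OR NOT P) AND (NOT Q OR NOT R OR NOT P)

((Q XOR R) AND P) XOR NOT P
⇔ (((Q XOR R) AND P) OR NOT P) AND NOT ((Q XOR R) AND P AND NOT P)   [expand XOR]
⇔ (((Q OR R) AND NOT (Q AND R) AND P) OR NOT P) AND NOT ((Q XOR R) AND P AND NOT P)   [expand XOR]
⇔ (((Q OR R) AND NOT (Q AND R) AND P) OR NOT P) AND NOT ((Q OR R) AND NOT (Q AND R) AND P AND NOT P)   [expand XOR]
⇔ (((Q OR R) AND (NOT Q OR NOT R) AND P) OR NOT P) AND NOT ((Q OR R) AND NOT (Q AND R) AND P AND NOT P)   [De Morgan]
⇔ (((Q OR R) AND (NOT Q OR NOT R) AND P) OR NOT P) AND (NOT (Q OR R) OR NOT NOT (Q AND R) OR NOT P OR NOT NOT P)   [De Morgan]
⇔ (((Q OR R) AND (NOT Q OR NOT R) AND P) OR NOT P) AND ((NOT Q AND NOT R) OR NOT NOT (Q AND R) OR NOT P OR NOT NOT P)   [De Morgan]
⇔ (((Q OR R) AND (NOT Q OR NOT R) AND P) OR NOT P) AND ((NOT Q AND NOT R) OR (Q AND R) OR NOT P OR NOT NOT P)   [double negation]
⇔ (((Q OR R) AND (NOT Q OR NOT R) AND P) OR NOT P) AND ((NOT Q AND NOT R) OR (Q AND R) OR NOT P OR P)   [double negation]
⇔ (Q OR R OR NOT P) AND (NOT Q OR NOT R OR NOT P) AND (P OR NOT P) AND (NOT Q OR Q OR NOT P OR P) AND (NOT Q OR R OR NOT P OR P) AND (NOT R OR Q OR NOT P OR P) AND (NOT R OR R OR NOT P OR P)   [distribute OR over AND]
⇔ (Q OR R OR NOT P) AND (NOT Q OR NOT R OR NOT P)   [simplify]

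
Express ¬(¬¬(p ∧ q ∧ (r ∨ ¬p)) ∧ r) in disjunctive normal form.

¬(¬¬(p ∧ q ∧ (r ∨ ¬p)) ∧ r)
≡ ¬¬¬(p ∧ q ∧ (r ∨ ¬p)) ∨ ¬r   — De Morgan
≡ ¬(p ∧ q ∧ (r ∨ ¬p)) ∨ ¬r   — double negation
≡ ¬p ∨ ¬q ∨ ¬(r ∨ ¬p) ∨ ¬r   — De Morgan
≡ ¬p ∨ ¬q ∨ (¬r ∧ ¬¬p) ∨ ¬r   — De Morgan
≡ ¬p ∨ ¬q ∨ (¬r ∧ p) ∨ ¬r   — double negation
≡ ¬p ∨ ¬q ∨ ¬r   — simplify

¬p ∨ ¬q ∨ ¬r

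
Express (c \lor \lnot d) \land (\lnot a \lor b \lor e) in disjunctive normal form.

(c \land \lnot a) \lor (c \land b) \lor (c \land e) \lor (\lnot d \land \lnot a) \lor (\lnot d \land b) \lor (\lnot d \land e)

(c \lor \lnot d) \land (\lnot a \lor b \lor e)
= (c \land \lnot a) \lor (c \land b) \lor (c \land e) \lor (\lnot d \land \lnot a) \lor (\lnot d \land b) \lor (\lnot d \land e)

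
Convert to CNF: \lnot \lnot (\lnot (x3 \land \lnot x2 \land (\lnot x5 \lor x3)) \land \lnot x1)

\lnot \lnot (\lnot (x3 \land \lnot x2 \land (\lnot x5 \lor x3)) \land \lnot x1)
= \lnot (x3 \land \lnot x2 \land (\lnot x5 \lor x3)) \land \lnot x1   [double negation]
= (\lnot x3 \lor \lnot \lnot x2 \lor \lnot (\lnot x5 \lor x3)) \land \lnot x1   [De Morgan]
= (\lnot x3 \lor x2 \lor \lnot (\lnot x5 \lor x3)) \land \lnot x1   [double negation]
= (\lnot x3 \lor x2 \lor (\lnot \lnot x5 \land \lnot x3)) \land \lnot x1   [De Morgan]
= (\lnot x3 \lor x2 \lor (x5 \land \lnot x3)) \land \lnot x1   [double negation]
= (\lnot x3 \lor x2 \lor x5) \land (\lnot x3 \lor x2 \lor \lnot x3) \land \lnot x1   [distribute \lor over \land]
= (\lnot x3 \lor x2) \land \lnot x1   [simplify]

(\lnot x3 \lor x2) \land \lnot x1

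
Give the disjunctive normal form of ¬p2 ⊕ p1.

¬p2 ∧ ¬p1 ∨ p2 ∧ p1

¬p2 ⊕ p1
= ¬p2 ∧ ¬p1 ∨ ¬¬p2 ∧ p1
= ¬p2 ∧ ¬p1 ∨ p2 ∧ p1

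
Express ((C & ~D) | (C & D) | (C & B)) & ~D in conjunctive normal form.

C & ~D

((C & ~D) | (C & D) | (C & B)) & ~D
≡ (C | C | C) & (C | C | B) & (C | D | C) & (C | D | B) & (~D | C | C) & (~D | C | B) & (~D | D | C) & (~D | D | B) & ~D   [distribute | over &]
≡ C & ~D   [simplify]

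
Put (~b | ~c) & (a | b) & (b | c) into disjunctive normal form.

(~b & a & c) | (~c & b)

(~b | ~c) & (a | b) & (b | c)
⇔ (~b & a & b) | (~b & a & c) | (~b & b & b) | (~b & b & c) | (~c & a & b) | (~c & a & c) | (~c & b & b) | (~c & b & c)   — distribute & over |
⇔ (~b & a & c) | (~c & b)   — simplify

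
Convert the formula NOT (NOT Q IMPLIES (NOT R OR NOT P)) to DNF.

NOT Q AND R AND P

NOT (NOT Q IMPLIES (NOT R OR NOT P))
= NOT (NOT NOT Q OR NOT R OR NOT P)   [eliminate IMPLIES]
= NOT NOT NOT Q AND NOT NOT R AND NOT NOT P   [De Morgan]
= NOT Q AND NOT NOT R AND NOT NOT P   [double negation]
= NOT Q AND R AND NOT NOT P   [double negation]
= NOT Q AND R AND P   [double negation]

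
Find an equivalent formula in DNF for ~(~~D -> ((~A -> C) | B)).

D & ~A & ~C & ~B

~(~~D -> ((~A -> C) | B))
≡ ~(~~~D | (~A -> C) | B)   [eliminate ->]
≡ ~(~~~D | ~~A | C | B)   [eliminate ->]
≡ ~~~~D & ~~~A & ~C & ~B   [De Morgan]
≡ ~~D & ~~~A & ~C & ~B   [double negation]
≡ D & ~~~A & ~C & ~B   [double negation]
≡ D & ~A & ~C & ~B   [double negation]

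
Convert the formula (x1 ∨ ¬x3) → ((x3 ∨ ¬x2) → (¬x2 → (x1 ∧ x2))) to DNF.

(¬x1 ∧ x3) ∨ x2

(x1 ∨ ¬x3) → ((x3 ∨ ¬x2) → (¬x2 → (x1 ∧ x2)))
≡ ¬(x1 ∨ ¬x3) ∨ ((x3 ∨ ¬x2) → (¬x2 → (x1 ∧ x2)))
≡ ¬(x1 ∨ ¬x3) ∨ ¬(x3 ∨ ¬x2) ∨ (¬x2 → (x1 ∧ x2))
≡ ¬(x1 ∨ ¬x3) ∨ ¬(x3 ∨ ¬x2) ∨ ¬¬x2 ∨ (x1 ∧ x2)
≡ (¬x1 ∧ ¬¬x3) ∨ ¬(x3 ∨ ¬x2) ∨ ¬¬x2 ∨ (x1 ∧ x2)
≡ (¬x1 ∧ x3) ∨ ¬(x3 ∨ ¬x2) ∨ ¬¬x2 ∨ (x1 ∧ x2)
≡ (¬x1 ∧ x3) ∨ (¬x3 ∧ ¬¬x2) ∨ ¬¬x2 ∨ (x1 ∧ x2)
≡ (¬x1 ∧ x3) ∨ (¬x3 ∧ x2) ∨ ¬¬x2 ∨ (x1 ∧ x2)
≡ (¬x1 ∧ x3) ∨ (¬x3 ∧ x2) ∨ x2 ∨ (x1 ∧ x2)
≡ (¬x1 ∧ x3) ∨ x2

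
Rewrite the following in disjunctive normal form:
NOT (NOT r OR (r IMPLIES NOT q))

NOT (NOT r OR (r IMPLIES NOT q))
= NOT (NOT r OR NOT r OR NOT q)   [eliminate IMPLIES]
= NOT NOT r AND NOT NOT r AND NOT NOT q   [De Morgan]
= r AND NOT NOT r AND NOT NOT q   [double negation]
= r AND r AND NOT NOT q   [double negation]
= r AND r AND q   [double negation]
= r AND q   [simplify]

r AND q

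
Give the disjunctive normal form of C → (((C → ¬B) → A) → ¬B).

¬C ∨ ¬B

C → (((C → ¬B) → A) → ¬B)
≡ ¬C ∨ (((C → ¬B) → A) → ¬B)   [eliminate →]
≡ ¬C ∨ ¬((C → ¬B) → A) ∨ ¬B   [eliminate →]
≡ ¬C ∨ ¬(¬(C → ¬B) ∨ A) ∨ ¬B   [eliminate →]
≡ ¬C ∨ ¬(¬(¬C ∨ ¬B) ∨ A) ∨ ¬B   [eliminate →]
≡ ¬C ∨ (¬¬(¬C ∨ ¬B) ∧ ¬A) ∨ ¬B   [De Morgan]
≡ ¬C ∨ ((¬C ∨ ¬B) ∧ ¬A) ∨ ¬B   [double negation]
≡ ¬C ∨ (¬C ∧ ¬A) ∨ (¬B ∧ ¬A) ∨ ¬B   [distribute ∧ over ∨]
≡ ¬C ∨ ¬B   [simplify]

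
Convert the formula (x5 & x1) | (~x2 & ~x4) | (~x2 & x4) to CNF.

(x5 & x1) | (~x2 & ~x4) | (~x2 & x4)
≡ (x5 | ~x2 | ~x2) & (x5 | ~x2 | x4) & (x5 | ~x4 | ~x2) & (x5 | ~x4 | x4) & (x1 | ~x2 | ~x2) & (x1 | ~x2 | x4) & (x1 | ~x4 | ~x2) & (x1 | ~x4 | x4)
≡ (x5 | ~x2) & (x1 | ~x2)

(x5 | ~x2) & (x1 | ~x2)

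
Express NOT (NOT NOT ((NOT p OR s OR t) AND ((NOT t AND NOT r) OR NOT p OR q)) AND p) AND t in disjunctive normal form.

NOT (NOT NOT ((NOT p OR s OR t) AND ((NOT t AND NOT r) OR NOT p OR q)) AND p) AND t
= (NOT NOT NOT ((NOT p OR s OR t) AND ((NOT t AND NOT r) OR NOT p OR q)) OR NOT p) AND t   — De Morgan
= (NOT ((NOT p OR s OR t) AND ((NOT t AND NOT r) OR NOT p OR q)) OR NOT p) AND t   — double negation
= (NOT (NOT p OR s OR t) OR NOT ((NOT t AND NOT r) OR NOT p OR q) OR NOT p) AND t   — De Morgan
= ((NOT NOT p AND NOT s AND NOT t) OR NOT ((NOT t AND NOT r) OR NOT p OR q) OR NOT p) AND t   — De Morgan
= ((p AND NOT s AND NOT t) OR NOT ((NOT t AND NOT r) OR NOT p OR q) OR NOT p) AND t   — double negation
= ((p AND NOT s AND NOT t) OR (NOT (NOT t AND NOT r) AND NOT NOT p AND NOT q) OR NOT p) AND t   — De Morgan
= ((p AND NOT s AND NOT t) OR ((NOT NOT t OR NOT NOT r) AND NOT NOT p AND NOT q) OR NOT p) AND t   — De Morgan
= ((p AND NOT s AND NOT t) OR ((t OR NOT NOT r) AND NOT NOT p AND NOT q) OR NOT p) AND t   — double negation
= ((p AND NOT s AND NOT t) OR ((t OR r) AND NOT NOT p AND NOT q) OR NOT p) AND t   — double negation
= ((p AND NOT s AND NOT t) OR ((t OR r) AND p AND NOT q) OR NOT p) AND t   — double negation
= (p AND NOT s AND NOT t AND t) OR (t AND p AND NOT q AND t) OR (r AND p AND NOT q AND t) OR (NOT p AND t)   — distribute AND over OR
= (t AND p AND NOT q) OR (NOT p AND t)   — simplify

(t AND p AND NOT q) OR (NOT p AND t)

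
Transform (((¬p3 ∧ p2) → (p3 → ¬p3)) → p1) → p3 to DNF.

(((¬p3 ∧ p2) → (p3 → ¬p3)) → p1) → p3
⇔ ¬(((¬p3 ∧ p2) → (p3 → ¬p3)) → p1) ∨ p3   (eliminate →)
⇔ ¬(¬((¬p3 ∧ p2) → (p3 → ¬p3)) ∨ p1) ∨ p3   (eliminate →)
⇔ ¬(¬(¬(¬p3 ∧ p2) ∨ (p3 → ¬p3)) ∨ p1) ∨ p3   (eliminate →)
⇔ ¬(¬(¬(¬p3 ∧ p2) ∨ ¬p3 ∨ ¬p3) ∨ p1) ∨ p3   (eliminate →)
⇔ (¬¬(¬(¬p3 ∧ p2) ∨ ¬p3 ∨ ¬p3) ∧ ¬p1) ∨ p3   (De Morgan)
⇔ ((¬(¬p3 ∧ p2) ∨ ¬p3 ∨ ¬p3) ∧ ¬p1) ∨ p3   (double negation)
⇔ ((¬¬p3 ∨ ¬p2 ∨ ¬p3 ∨ ¬p3) ∧ ¬p1) ∨ p3   (De Morgan)
⇔ ((p3 ∨ ¬p2 ∨ ¬p3 ∨ ¬p3) ∧ ¬p1) ∨ p3   (double negation)
⇔ (p3 ∧ ¬p1) ∨ (¬p2 ∧ ¬p1) ∨ (¬p3 ∧ ¬p1) ∨ (¬p3 ∧ ¬p1) ∨ p3   (distribute ∧ over ∨)
⇔ (¬p2 ∧ ¬p1) ∨ (¬p3 ∧ ¬p1) ∨ p3   (simplify)

(¬p2 ∧ ¬p1) ∨ (¬p3 ∧ ¬p1) ∨ p3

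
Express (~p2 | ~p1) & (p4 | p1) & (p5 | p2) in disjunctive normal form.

(~p2 | ~p1) & (p4 | p1) & (p5 | p2)
≡ (~p2 & p4 & p5) | (~p2 & p4 & p2) | (~p2 & p1 & p5) | (~p2 & p1 & p2) | (~p1 & p4 & p5) | (~p1 & p4 & p2) | (~p1 & p1 & p5) | (~p1 & p1 & p2)   [distribute & over |]
≡ (~p2 & p4 & p5) | (~p2 & p1 & p5) | (~p1 & p4 & p5) | (~p1 & p4 & p2)   [simplify]

(~p2 & p4 & p5) | (~p2 & p1 & p5) | (~p1 & p4 & p5) | (~p1 & p4 & p2)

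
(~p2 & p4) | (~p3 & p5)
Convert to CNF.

(~p2 & p4) | (~p3 & p5)
≡ (~p2 | ~p3) & (~p2 | p5) & (p4 | ~p3) & (p4 | p5)   (distribute | over &)

(~p2 | ~p3) & (~p2 | p5) & (p4 | ~p3) & (p4 | p5)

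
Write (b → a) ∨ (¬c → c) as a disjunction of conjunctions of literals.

¬b ∨ a ∨ c

(b → a) ∨ (¬c → c)
⇔ ¬b ∨ a ∨ (¬c → c)   — eliminate →
⇔ ¬b ∨ a ∨ ¬¬c ∨ c   — eliminate →
⇔ ¬b ∨ a ∨ c ∨ c   — double negation
⇔ ¬b ∨ a ∨ c   — simplify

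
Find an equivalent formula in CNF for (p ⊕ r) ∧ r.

(p ⊕ r) ∧ r
≡ (p ∨ r) ∧ ¬(p ∧ r) ∧ r   — expand ⊕
≡ (p ∨ r) ∧ (¬p ∨ ¬r) ∧ r   — De Morgan
≡ (¬p ∨ ¬r) ∧ r   — simplify

(¬p ∨ ¬r) ∧ r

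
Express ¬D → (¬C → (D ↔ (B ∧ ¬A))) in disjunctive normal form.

¬D → (¬C → (D ↔ (B ∧ ¬A)))
≡ ¬¬D ∨ (¬C → (D ↔ (B ∧ ¬A)))   [eliminate →]
≡ ¬¬D ∨ ¬¬C ∨ (D ↔ (B ∧ ¬A))   [eliminate →]
≡ ¬¬D ∨ ¬¬C ∨ ((D → (B ∧ ¬A)) ∧ ((B ∧ ¬A) → D))   [eliminate ↔]
≡ ¬¬D ∨ ¬¬C ∨ ((¬D ∨ (B ∧ ¬A)) ∧ ((B ∧ ¬A) → D))   [eliminate →]
≡ ¬¬D ∨ ¬¬C ∨ ((¬D ∨ (B ∧ ¬A)) ∧ (¬(B ∧ ¬A) ∨ D))   [eliminate →]
≡ D ∨ ¬¬C ∨ ((¬D ∨ (B ∧ ¬A)) ∧ (¬(B ∧ ¬A) ∨ D))   [double negation]
≡ D ∨ C ∨ ((¬D ∨ (B ∧ ¬A)) ∧ (¬(B ∧ ¬A) ∨ D))   [double negation]
≡ D ∨ C ∨ ((¬D ∨ (B ∧ ¬A)) ∧ (¬B ∨ ¬¬A ∨ D))   [De Morgan]
≡ D ∨ C ∨ ((¬D ∨ (B ∧ ¬A)) ∧ (¬B ∨ A ∨ D))   [double negation]
≡ D ∨ C ∨ (¬D ∧ ¬B) ∨ (¬D ∧ A) ∨ (¬D ∧ D) ∨ (B ∧ ¬A ∧ ¬B) ∨ (B ∧ ¬A ∧ A) ∨ (B ∧ ¬A ∧ D)   [distribute ∧ over ∨]
≡ D ∨ C ∨ (¬D ∧ ¬B) ∨ (¬D ∧ A)   [simplify]

D ∨ C ∨ (¬D ∧ ¬B) ∨ (¬D ∧ A)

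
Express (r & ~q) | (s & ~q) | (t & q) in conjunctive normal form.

(r & ~q) | (s & ~q) | (t & q)
⇔ (r | s | t) & (r | s | q) & (r | ~q | t) & (r | ~q | q) & (~q | s | t) & (~q | s | q) & (~q | ~q | t) & (~q | ~q | q)   (distribute | over &)
⇔ (r | s | t) & (r | s | q) & (~q | t)   (simplify)

(r | s | t) & (r | s | q) & (~q | t)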